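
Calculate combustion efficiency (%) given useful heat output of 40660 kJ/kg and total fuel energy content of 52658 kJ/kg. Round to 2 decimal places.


Efficiency = (Q_useful / Q_fuel) * 100
Efficiency = (40660 / 52658) * 100
Efficiency = 0.7722 * 100 = 77.22%


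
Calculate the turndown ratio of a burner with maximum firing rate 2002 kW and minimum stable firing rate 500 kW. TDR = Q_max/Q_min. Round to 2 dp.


TDR = Q_max / Q_min
TDR = 2002 / 500 = 4.00


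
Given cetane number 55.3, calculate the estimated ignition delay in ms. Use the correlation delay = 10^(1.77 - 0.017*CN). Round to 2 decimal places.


delay = 10^(1.77 - 0.017*CN)
Exponent = 1.77 - 0.017*55.3 = 0.8299
delay = 10^0.8299 = 6.76 ms


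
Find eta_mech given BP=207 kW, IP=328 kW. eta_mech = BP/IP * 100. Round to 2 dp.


eta_mech = (BP / IP) * 100
Ratio = 207 / 328 = 0.6311
eta_mech = 0.6311 * 100 = 63.11%


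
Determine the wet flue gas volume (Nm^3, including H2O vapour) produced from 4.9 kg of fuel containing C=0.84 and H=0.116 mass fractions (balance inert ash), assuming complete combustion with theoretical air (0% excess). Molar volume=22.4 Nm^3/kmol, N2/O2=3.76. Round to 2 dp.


Per kg fuel: CO2 = (C/12 kmol)*22.4 = (0.84/12)*22.4 = 1.56800 Nm^3
Per kg fuel: H2O = (H/2 kmol)*22.4 = (0.116/2)*22.4 = 1.29920 Nm^3
O2 needed per kg fuel = C/12 + H/4 = 0.84/12 + 0.116/4 = 0.09900000 kmol
Per kg fuel: N2 = O2*3.76*22.4 = 0.09900000*3.76*22.4 = 8.33818 Nm^3
Total per kg = 1.56800 + 1.29920 + 8.33818 = 11.20538 Nm^3
Total = 11.20538 * 4.9 = 54.91 Nm^3


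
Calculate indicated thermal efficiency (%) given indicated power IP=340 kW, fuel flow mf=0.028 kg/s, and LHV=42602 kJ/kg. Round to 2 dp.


eta_ith = (IP / (mf * LHV)) * 100
Denominator = 0.028 * 42602 = 1192.8560 kW
eta_ith = (340 / 1192.8560) * 100 = 28.50%


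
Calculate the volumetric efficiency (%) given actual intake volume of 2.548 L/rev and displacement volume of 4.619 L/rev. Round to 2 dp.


eta_v = (V_actual / V_disp) * 100
Ratio = 2.548 / 4.619 = 0.5516
eta_v = 0.5516 * 100 = 55.16%


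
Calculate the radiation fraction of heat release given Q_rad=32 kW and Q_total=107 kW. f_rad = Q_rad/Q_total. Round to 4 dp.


f_rad = Q_rad / Q_total
f_rad = 32 / 107 = 0.2991


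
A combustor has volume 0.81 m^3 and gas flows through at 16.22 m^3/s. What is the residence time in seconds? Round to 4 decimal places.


tau = V / Q_flow
tau = 0.81 / 16.22 = 0.0499 s


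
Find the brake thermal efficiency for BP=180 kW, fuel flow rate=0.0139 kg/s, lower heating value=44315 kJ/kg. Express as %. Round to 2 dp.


eta_BTE = (BP / (mf * LHV)) * 100
Denominator = 0.0139 * 44315 = 615.9785 kW
eta_BTE = (180 / 615.9785) * 100 = 29.22%


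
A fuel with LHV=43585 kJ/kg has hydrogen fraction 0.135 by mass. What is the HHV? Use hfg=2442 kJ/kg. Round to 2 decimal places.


HHV = LHV + hfg * 9 * H
Water addition = 2442 * 9 * 0.135 = 2967.030 kJ/kg
HHV = 43585 + 2967.030 = 46552.03 kJ/kg


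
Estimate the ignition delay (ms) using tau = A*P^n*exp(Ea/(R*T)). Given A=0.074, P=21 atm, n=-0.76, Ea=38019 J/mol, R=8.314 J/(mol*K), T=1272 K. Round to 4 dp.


tau = A * P^n * exp(Ea/(R*T))
P^n = 21^(-0.76) = 0.09888111
Ea/(R*T) = 38019/(8.314*1272) = 3.595039
exp(Ea/(R*T)) = 36.417106
tau = 0.074 * 0.09888111 * 36.417106 = 0.2665 ms


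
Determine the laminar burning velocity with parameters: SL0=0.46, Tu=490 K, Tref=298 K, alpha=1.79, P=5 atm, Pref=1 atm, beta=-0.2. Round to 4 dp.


SL = SL0 * (Tu/Tref)^alpha * (P/Pref)^beta
T ratio = 490/298 = 1.64429530
(T ratio)^alpha = 1.64429530^1.79 = 2.435588
(P/Pref)^beta = 5^(-0.2) = 0.724780
SL = 0.46 * 2.435588 * 0.724780 = 0.8120 m/s


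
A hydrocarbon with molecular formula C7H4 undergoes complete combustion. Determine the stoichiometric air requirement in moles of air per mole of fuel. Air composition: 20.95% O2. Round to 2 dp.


Balanced combustion: C7H4 + 8 O2 -> 7 CO2 + 2 H2O
O2 needed = C + H/4 = 7 + 4/4 = 8.00 moles
Air moles = O2 / 0.2095 = 8.00 / 0.2095 = 38.19 moles air


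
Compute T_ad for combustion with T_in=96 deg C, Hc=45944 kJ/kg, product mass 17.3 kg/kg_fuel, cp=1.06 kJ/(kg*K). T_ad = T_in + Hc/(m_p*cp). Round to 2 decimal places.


T_ad = T_in + Hc / (m_p * cp)
Denominator = 17.3 * 1.06 = 18.3380
Temperature rise = 45944 / 18.3380 = 2505.40 K
T_ad = 96 + 2505.40 = 2601.40 deg C


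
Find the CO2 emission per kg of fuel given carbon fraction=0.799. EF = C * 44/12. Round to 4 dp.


EF = C_frac * (M_CO2 / M_C)
EF = 0.799 * (44/12)
EF = 0.799 * 3.666667 = 2.9297 kg_CO2/kg_fuel


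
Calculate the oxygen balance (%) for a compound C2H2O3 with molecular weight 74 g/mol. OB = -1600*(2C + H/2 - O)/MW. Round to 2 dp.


OB = -1600 * (2C + H/2 - O) / MW
Inner = 2*2 + 2/2 - 3 = 2.00
OB = -1600 * 2.00 / 74 = -43.24%


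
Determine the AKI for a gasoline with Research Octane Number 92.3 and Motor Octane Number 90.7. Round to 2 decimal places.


AKI = (RON + MON) / 2
AKI = (92.3 + 90.7) / 2
AKI = 183.0 / 2 = 91.50


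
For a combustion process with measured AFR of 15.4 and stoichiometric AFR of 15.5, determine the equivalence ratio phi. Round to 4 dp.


phi = AFR_stoich / AFR_actual
phi = 15.5 / 15.4 = 1.0065


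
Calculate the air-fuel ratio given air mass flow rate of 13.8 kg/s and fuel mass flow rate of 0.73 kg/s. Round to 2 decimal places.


AFR = m_air / m_fuel
AFR = 13.8 / 0.73 = 18.90


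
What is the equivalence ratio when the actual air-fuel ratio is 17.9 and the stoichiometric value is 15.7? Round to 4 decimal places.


phi = AFR_stoich / AFR_actual
phi = 15.7 / 17.9 = 0.8771


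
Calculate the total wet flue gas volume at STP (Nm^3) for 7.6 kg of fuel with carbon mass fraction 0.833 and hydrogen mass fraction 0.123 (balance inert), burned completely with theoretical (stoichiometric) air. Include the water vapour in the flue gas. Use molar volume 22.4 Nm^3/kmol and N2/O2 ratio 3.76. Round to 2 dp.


Per kg fuel: CO2 = (C/12 kmol)*22.4 = (0.833/12)*22.4 = 1.55493 Nm^3
Per kg fuel: H2O = (H/2 kmol)*22.4 = (0.123/2)*22.4 = 1.37760 Nm^3
O2 needed per kg fuel = C/12 + H/4 = 0.833/12 + 0.123/4 = 0.10016667 kmol
Per kg fuel: N2 = O2*3.76*22.4 = 0.10016667*3.76*22.4 = 8.43644 Nm^3
Total per kg = 1.55493 + 1.37760 + 8.43644 = 11.36897 Nm^3
Total = 11.36897 * 7.6 = 86.40 Nm^3


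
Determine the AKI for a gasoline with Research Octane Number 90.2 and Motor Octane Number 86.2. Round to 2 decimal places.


AKI = (RON + MON) / 2
AKI = (90.2 + 86.2) / 2
AKI = 176.4 / 2 = 88.20


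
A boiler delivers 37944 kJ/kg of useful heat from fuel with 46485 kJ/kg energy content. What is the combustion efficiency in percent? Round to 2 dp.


Efficiency = (Q_useful / Q_fuel) * 100
Efficiency = (37944 / 46485) * 100
Efficiency = 0.8163 * 100 = 81.63%


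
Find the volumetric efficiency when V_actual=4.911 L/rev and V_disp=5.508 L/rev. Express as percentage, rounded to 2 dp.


eta_v = (V_actual / V_disp) * 100
Ratio = 4.911 / 5.508 = 0.8916
eta_v = 0.8916 * 100 = 89.16%


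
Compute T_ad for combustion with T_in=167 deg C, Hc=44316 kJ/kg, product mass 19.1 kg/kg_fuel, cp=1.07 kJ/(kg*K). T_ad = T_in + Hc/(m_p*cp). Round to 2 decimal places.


T_ad = T_in + Hc / (m_p * cp)
Denominator = 19.1 * 1.07 = 20.4370
Temperature rise = 44316 / 20.4370 = 2168.42 K
T_ad = 167 + 2168.42 = 2335.42 deg C


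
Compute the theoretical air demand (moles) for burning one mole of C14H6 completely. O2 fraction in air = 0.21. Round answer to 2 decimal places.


Balanced combustion: C14H6 + 15.5 O2 -> 14 CO2 + 3 H2O
O2 needed = C + H/4 = 14 + 6/4 = 15.50 moles
Air moles = O2 / 0.21 = 15.50 / 0.21 = 73.81 moles air


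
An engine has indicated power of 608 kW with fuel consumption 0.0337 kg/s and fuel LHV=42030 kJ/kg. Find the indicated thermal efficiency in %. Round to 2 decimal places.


eta_ith = (IP / (mf * LHV)) * 100
Denominator = 0.0337 * 42030 = 1416.4110 kW
eta_ith = (608 / 1416.4110) * 100 = 42.93%


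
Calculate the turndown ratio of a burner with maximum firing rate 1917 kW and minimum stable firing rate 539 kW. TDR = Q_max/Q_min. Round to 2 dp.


TDR = Q_max / Q_min
TDR = 1917 / 539 = 3.56


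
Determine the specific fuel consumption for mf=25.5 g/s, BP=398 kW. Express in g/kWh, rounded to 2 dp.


SFC = (mf / BP) * 3600
Rate = 25.5 / 398 = 0.064070 g/(s*kW)
SFC = 0.064070 * 3600 = 230.65 g/kWh


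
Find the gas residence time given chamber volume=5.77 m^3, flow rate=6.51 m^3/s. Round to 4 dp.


tau = V / Q_flow
tau = 5.77 / 6.51 = 0.8863 s


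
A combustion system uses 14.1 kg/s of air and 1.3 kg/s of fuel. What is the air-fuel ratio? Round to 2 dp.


AFR = m_air / m_fuel
AFR = 14.1 / 1.3 = 10.85


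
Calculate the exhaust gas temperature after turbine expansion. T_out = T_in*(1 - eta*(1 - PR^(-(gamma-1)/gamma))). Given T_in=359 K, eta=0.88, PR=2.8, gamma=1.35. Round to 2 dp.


T_out = T_in * (1 - eta * (1 - PR^(-(gamma-1)/gamma)))
Exponent = -(1.35-1)/1.35 = -0.25925926
PR^exp = 2.8^(-0.25925926) = 0.76572026
Factor = 1 - 0.88*(1 - 0.76572026) = 0.79383383
T_out = 359 * 0.79383383 = 284.99 K


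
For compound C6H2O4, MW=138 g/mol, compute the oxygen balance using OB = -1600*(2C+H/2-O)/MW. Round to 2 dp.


OB = -1600 * (2C + H/2 - O) / MW
Inner = 2*6 + 2/2 - 4 = 9.00
OB = -1600 * 9.00 / 138 = -104.35%


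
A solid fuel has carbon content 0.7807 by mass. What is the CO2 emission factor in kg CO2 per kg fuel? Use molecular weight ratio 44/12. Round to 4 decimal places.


EF = C_frac * (M_CO2 / M_C)
EF = 0.7807 * (44/12)
EF = 0.7807 * 3.666667 = 2.8626 kg_CO2/kg_fuel


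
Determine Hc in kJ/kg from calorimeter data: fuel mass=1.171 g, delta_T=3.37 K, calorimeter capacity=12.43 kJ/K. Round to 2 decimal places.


Hc = C_cal * delta_T / m_fuel
Q_released = 12.43 * 3.37 = 41.8891 kJ
m_fuel = 1.171 g = 1.171/1000 kg = 0.001171 kg
Hc = 41.8891 / 0.001171 = 35772.08 kJ/kg


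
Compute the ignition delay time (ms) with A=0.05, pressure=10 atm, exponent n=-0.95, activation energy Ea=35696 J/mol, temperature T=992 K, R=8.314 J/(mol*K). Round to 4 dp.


tau = A * P^n * exp(Ea/(R*T))
P^n = 10^(-0.95) = 0.11220185
Ea/(R*T) = 35696/(8.314*992) = 4.328106
exp(Ea/(R*T)) = 75.800563
tau = 0.05 * 0.11220185 * 75.800563 = 0.4252 ms


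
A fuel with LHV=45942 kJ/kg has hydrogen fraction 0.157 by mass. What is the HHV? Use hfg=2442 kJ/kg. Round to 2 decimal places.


HHV = LHV + hfg * 9 * H
Water addition = 2442 * 9 * 0.157 = 3450.546 kJ/kg
HHV = 45942 + 3450.546 = 49392.55 kJ/kg


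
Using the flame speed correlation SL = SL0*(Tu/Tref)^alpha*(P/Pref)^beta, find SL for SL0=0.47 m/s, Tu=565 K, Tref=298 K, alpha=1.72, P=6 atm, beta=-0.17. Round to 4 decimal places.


SL = SL0 * (Tu/Tref)^alpha * (P/Pref)^beta
T ratio = 565/298 = 1.89597315
(T ratio)^alpha = 1.89597315^1.72 = 3.005186
(P/Pref)^beta = 6^(-0.17) = 0.737419
SL = 0.47 * 3.005186 * 0.737419 = 1.0416 m/s


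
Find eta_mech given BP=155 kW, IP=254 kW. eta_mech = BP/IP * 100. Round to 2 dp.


eta_mech = (BP / IP) * 100
Ratio = 155 / 254 = 0.6102
eta_mech = 0.6102 * 100 = 61.02%


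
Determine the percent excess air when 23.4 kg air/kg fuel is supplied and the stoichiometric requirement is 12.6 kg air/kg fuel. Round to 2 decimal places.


Excess air = actual - stoichiometric = 23.4 - 12.6 = 10.80 kg/kg fuel
Excess air % = (excess / stoich) * 100 = (10.80 / 12.6) * 100 = 85.71%


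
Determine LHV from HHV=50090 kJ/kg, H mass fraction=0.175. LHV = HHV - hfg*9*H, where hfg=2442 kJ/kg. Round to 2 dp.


LHV = HHV - hfg * 9 * H
Water correction = 2442 * 9 * 0.175 = 3846.150 kJ/kg
LHV = 50090 - 3846.150 = 46243.85 kJ/kg


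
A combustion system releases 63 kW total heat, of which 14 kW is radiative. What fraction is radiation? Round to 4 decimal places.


f_rad = Q_rad / Q_total
f_rad = 14 / 63 = 0.2222


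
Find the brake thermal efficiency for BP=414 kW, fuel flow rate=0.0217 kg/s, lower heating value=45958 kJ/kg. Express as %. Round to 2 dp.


eta_BTE = (BP / (mf * LHV)) * 100
Denominator = 0.0217 * 45958 = 997.2886 kW
eta_BTE = (414 / 997.2886) * 100 = 41.51%


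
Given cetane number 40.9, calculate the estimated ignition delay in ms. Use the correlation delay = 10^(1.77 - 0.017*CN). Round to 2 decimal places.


delay = 10^(1.77 - 0.017*CN)
Exponent = 1.77 - 0.017*40.9 = 1.0747
delay = 10^1.0747 = 11.88 ms


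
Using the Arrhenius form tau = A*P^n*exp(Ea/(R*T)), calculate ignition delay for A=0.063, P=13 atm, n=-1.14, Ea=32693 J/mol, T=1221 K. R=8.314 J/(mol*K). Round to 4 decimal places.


tau = A * P^n * exp(Ea/(R*T))
P^n = 13^(-1.14) = 0.05371611
Ea/(R*T) = 32693/(8.314*1221) = 3.220543
exp(Ea/(R*T)) = 25.041712
tau = 0.063 * 0.05371611 * 25.041712 = 0.0847 ms


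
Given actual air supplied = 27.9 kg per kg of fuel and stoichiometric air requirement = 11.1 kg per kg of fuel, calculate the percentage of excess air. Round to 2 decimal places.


Excess air = actual - stoichiometric = 27.9 - 11.1 = 16.80 kg/kg fuel
Excess air % = (excess / stoich) * 100 = (16.80 / 11.1) * 100 = 151.35%


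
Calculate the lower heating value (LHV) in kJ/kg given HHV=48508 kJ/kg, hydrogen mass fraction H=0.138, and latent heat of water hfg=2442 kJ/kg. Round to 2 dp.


LHV = HHV - hfg * 9 * H
Water correction = 2442 * 9 * 0.138 = 3032.964 kJ/kg
LHV = 48508 - 3032.964 = 45475.04 kJ/kg


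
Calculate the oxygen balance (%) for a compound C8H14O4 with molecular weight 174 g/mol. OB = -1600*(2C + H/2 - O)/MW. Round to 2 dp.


OB = -1600 * (2C + H/2 - O) / MW
Inner = 2*8 + 14/2 - 4 = 19.00
OB = -1600 * 19.00 / 174 = -174.71%


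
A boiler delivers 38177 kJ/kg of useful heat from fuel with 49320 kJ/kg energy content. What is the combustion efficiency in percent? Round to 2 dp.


Efficiency = (Q_useful / Q_fuel) * 100
Efficiency = (38177 / 49320) * 100
Efficiency = 0.7741 * 100 = 77.41%


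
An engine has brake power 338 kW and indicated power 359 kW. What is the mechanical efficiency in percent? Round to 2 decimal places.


eta_mech = (BP / IP) * 100
Ratio = 338 / 359 = 0.9415
eta_mech = 0.9415 * 100 = 94.15%


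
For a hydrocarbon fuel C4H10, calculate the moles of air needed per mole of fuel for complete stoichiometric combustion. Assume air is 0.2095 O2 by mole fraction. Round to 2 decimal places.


Balanced combustion: C4H10 + 6.5 O2 -> 4 CO2 + 5 H2O
O2 needed = C + H/4 = 4 + 10/4 = 6.50 moles
Air moles = O2 / 0.2095 = 6.50 / 0.2095 = 31.03 moles air


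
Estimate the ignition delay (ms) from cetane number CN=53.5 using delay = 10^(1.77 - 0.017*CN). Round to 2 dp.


delay = 10^(1.77 - 0.017*CN)
Exponent = 1.77 - 0.017*53.5 = 0.8605
delay = 10^0.8605 = 7.25 ms


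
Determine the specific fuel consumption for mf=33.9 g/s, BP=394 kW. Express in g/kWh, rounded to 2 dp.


SFC = (mf / BP) * 3600
Rate = 33.9 / 394 = 0.086041 g/(s*kW)
SFC = 0.086041 * 3600 = 309.75 g/kWh


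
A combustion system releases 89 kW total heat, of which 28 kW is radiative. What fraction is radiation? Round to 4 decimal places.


f_rad = Q_rad / Q_total
f_rad = 28 / 89 = 0.3146


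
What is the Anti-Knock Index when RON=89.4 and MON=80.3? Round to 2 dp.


AKI = (RON + MON) / 2
AKI = (89.4 + 80.3) / 2
AKI = 169.7 / 2 = 84.85


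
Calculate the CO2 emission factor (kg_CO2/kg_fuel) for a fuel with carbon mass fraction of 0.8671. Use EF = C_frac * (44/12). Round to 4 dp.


EF = C_frac * (M_CO2 / M_C)
EF = 0.8671 * (44/12)
EF = 0.8671 * 3.666667 = 3.1794 kg_CO2/kg_fuel


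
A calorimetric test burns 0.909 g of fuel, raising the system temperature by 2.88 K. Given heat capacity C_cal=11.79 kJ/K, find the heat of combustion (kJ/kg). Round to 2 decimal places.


Hc = C_cal * delta_T / m_fuel
Q_released = 11.79 * 2.88 = 33.9552 kJ
m_fuel = 0.909 g = 0.909/1000 kg = 0.000909 kg
Hc = 33.9552 / 0.000909 = 37354.46 kJ/kg


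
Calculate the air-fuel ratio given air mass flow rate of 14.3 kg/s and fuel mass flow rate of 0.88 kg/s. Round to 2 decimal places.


AFR = m_air / m_fuel
AFR = 14.3 / 0.88 = 16.25


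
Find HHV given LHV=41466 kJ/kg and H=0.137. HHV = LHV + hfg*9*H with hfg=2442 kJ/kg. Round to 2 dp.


HHV = LHV + hfg * 9 * H
Water addition = 2442 * 9 * 0.137 = 3010.986 kJ/kg
HHV = 41466 + 3010.986 = 44476.99 kJ/kg


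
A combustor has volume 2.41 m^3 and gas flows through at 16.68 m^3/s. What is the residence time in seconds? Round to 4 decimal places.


tau = V / Q_flow
tau = 2.41 / 16.68 = 0.1445 s


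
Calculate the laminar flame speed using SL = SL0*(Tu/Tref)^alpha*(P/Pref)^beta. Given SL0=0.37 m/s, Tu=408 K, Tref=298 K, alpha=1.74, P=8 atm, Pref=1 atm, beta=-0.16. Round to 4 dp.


SL = SL0 * (Tu/Tref)^alpha * (P/Pref)^beta
T ratio = 408/298 = 1.36912752
(T ratio)^alpha = 1.36912752^1.74 = 1.727477
(P/Pref)^beta = 8^(-0.16) = 0.716978
SL = 0.37 * 1.727477 * 0.716978 = 0.4583 m/s


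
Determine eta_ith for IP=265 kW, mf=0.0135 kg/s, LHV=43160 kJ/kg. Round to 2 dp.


eta_ith = (IP / (mf * LHV)) * 100
Denominator = 0.0135 * 43160 = 582.6600 kW
eta_ith = (265 / 582.6600) * 100 = 45.48%


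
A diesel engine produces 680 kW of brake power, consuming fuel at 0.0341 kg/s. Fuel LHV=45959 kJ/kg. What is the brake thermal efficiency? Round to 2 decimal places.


eta_BTE = (BP / (mf * LHV)) * 100
Denominator = 0.0341 * 45959 = 1567.2019 kW
eta_BTE = (680 / 1567.2019) * 100 = 43.39%


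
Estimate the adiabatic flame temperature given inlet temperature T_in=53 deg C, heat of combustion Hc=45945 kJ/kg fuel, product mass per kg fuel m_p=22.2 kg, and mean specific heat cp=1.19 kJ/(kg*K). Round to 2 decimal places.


T_ad = T_in + Hc / (m_p * cp)
Denominator = 22.2 * 1.19 = 26.4180
Temperature rise = 45945 / 26.4180 = 1739.16 K
T_ad = 53 + 1739.16 = 1792.16 deg C


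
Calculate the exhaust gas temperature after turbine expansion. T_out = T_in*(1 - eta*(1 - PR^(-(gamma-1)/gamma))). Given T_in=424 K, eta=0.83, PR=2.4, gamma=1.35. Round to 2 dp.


T_out = T_in * (1 - eta * (1 - PR^(-(gamma-1)/gamma)))
Exponent = -(1.35-1)/1.35 = -0.25925926
PR^exp = 2.4^(-0.25925926) = 0.79694200
Factor = 1 - 0.83*(1 - 0.79694200) = 0.83146186
T_out = 424 * 0.83146186 = 352.54 K


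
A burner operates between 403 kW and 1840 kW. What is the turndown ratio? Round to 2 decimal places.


TDR = Q_max / Q_min
TDR = 1840 / 403 = 4.57


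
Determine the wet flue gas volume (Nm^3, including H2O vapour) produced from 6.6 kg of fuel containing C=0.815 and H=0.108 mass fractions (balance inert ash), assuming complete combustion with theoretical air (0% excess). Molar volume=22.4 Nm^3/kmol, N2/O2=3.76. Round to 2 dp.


Per kg fuel: CO2 = (C/12 kmol)*22.4 = (0.815/12)*22.4 = 1.52133 Nm^3
Per kg fuel: H2O = (H/2 kmol)*22.4 = (0.108/2)*22.4 = 1.20960 Nm^3
O2 needed per kg fuel = C/12 + H/4 = 0.815/12 + 0.108/4 = 0.09491667 kmol
Per kg fuel: N2 = O2*3.76*22.4 = 0.09491667*3.76*22.4 = 7.99426 Nm^3
Total per kg = 1.52133 + 1.20960 + 7.99426 = 10.72519 Nm^3
Total = 10.72519 * 6.6 = 70.79 Nm^3


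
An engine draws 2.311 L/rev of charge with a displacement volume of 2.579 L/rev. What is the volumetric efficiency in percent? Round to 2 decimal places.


eta_v = (V_actual / V_disp) * 100
Ratio = 2.311 / 2.579 = 0.8961
eta_v = 0.8961 * 100 = 89.61%


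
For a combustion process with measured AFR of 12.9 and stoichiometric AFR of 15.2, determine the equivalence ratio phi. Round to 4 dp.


phi = AFR_stoich / AFR_actual
phi = 15.2 / 12.9 = 1.1783


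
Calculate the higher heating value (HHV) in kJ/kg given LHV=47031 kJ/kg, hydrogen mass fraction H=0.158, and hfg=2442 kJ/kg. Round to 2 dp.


HHV = LHV + hfg * 9 * H
Water addition = 2442 * 9 * 0.158 = 3472.524 kJ/kg
HHV = 47031 + 3472.524 = 50503.52 kJ/kg


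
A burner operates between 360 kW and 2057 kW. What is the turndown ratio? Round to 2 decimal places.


TDR = Q_max / Q_min
TDR = 2057 / 360 = 5.71


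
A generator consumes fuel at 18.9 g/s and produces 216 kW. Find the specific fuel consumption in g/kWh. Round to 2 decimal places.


SFC = (mf / BP) * 3600
Rate = 18.9 / 216 = 0.087500 g/(s*kW)
SFC = 0.087500 * 3600 = 315.00 g/kWh


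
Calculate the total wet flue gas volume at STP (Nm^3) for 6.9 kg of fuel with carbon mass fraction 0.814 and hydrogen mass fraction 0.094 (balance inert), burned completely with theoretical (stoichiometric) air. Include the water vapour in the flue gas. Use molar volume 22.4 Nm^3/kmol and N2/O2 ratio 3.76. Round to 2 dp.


Per kg fuel: CO2 = (C/12 kmol)*22.4 = (0.814/12)*22.4 = 1.51947 Nm^3
Per kg fuel: H2O = (H/2 kmol)*22.4 = (0.094/2)*22.4 = 1.05280 Nm^3
O2 needed per kg fuel = C/12 + H/4 = 0.814/12 + 0.094/4 = 0.09133333 kmol
Per kg fuel: N2 = O2*3.76*22.4 = 0.09133333*3.76*22.4 = 7.69246 Nm^3
Total per kg = 1.51947 + 1.05280 + 7.69246 = 10.26473 Nm^3
Total = 10.26473 * 6.9 = 70.83 Nm^3


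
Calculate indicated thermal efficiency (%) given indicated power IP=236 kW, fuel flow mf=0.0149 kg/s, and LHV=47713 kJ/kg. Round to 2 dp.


eta_ith = (IP / (mf * LHV)) * 100
Denominator = 0.0149 * 47713 = 710.9237 kW
eta_ith = (236 / 710.9237) * 100 = 33.20%


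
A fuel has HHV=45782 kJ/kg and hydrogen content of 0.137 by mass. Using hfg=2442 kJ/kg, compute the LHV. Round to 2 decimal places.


LHV = HHV - hfg * 9 * H
Water correction = 2442 * 9 * 0.137 = 3010.986 kJ/kg
LHV = 45782 - 3010.986 = 42771.01 kJ/kg


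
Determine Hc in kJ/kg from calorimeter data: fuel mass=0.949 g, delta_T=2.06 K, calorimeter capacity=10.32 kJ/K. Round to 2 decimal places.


Hc = C_cal * delta_T / m_fuel
Q_released = 10.32 * 2.06 = 21.2592 kJ
m_fuel = 0.949 g = 0.949/1000 kg = 0.000949 kg
Hc = 21.2592 / 0.000949 = 22401.69 kJ/kg


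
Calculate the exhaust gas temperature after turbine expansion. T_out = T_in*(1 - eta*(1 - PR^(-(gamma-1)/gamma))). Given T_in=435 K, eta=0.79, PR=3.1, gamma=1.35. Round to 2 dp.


T_out = T_in * (1 - eta * (1 - PR^(-(gamma-1)/gamma)))
Exponent = -(1.35-1)/1.35 = -0.25925926
PR^exp = 3.1^(-0.25925926) = 0.74577862
Factor = 1 - 0.79*(1 - 0.74577862) = 0.79916511
T_out = 435 * 0.79916511 = 347.64 K


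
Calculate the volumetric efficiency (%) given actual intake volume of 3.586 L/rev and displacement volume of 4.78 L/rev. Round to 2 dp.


eta_v = (V_actual / V_disp) * 100
Ratio = 3.586 / 4.78 = 0.7502
eta_v = 0.7502 * 100 = 75.02%


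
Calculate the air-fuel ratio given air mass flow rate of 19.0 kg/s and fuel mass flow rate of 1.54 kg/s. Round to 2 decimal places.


AFR = m_air / m_fuel
AFR = 19.0 / 1.54 = 12.34


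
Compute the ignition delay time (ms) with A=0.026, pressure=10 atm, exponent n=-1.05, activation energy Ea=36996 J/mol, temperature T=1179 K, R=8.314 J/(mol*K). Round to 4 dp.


tau = A * P^n * exp(Ea/(R*T))
P^n = 10^(-1.05) = 0.08912509
Ea/(R*T) = 36996/(8.314*1179) = 3.774252
exp(Ea/(R*T)) = 43.564929
tau = 0.026 * 0.08912509 * 43.564929 = 0.1010 ms


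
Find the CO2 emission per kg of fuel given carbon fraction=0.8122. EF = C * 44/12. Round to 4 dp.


EF = C_frac * (M_CO2 / M_C)
EF = 0.8122 * (44/12)
EF = 0.8122 * 3.666667 = 2.9781 kg_CO2/kg_fuel


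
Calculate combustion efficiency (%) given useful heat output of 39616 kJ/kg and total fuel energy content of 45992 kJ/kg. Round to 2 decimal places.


Efficiency = (Q_useful / Q_fuel) * 100
Efficiency = (39616 / 45992) * 100
Efficiency = 0.8614 * 100 = 86.14%


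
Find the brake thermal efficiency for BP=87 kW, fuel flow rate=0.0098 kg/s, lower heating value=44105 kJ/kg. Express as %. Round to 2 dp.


eta_BTE = (BP / (mf * LHV)) * 100
Denominator = 0.0098 * 44105 = 432.2290 kW
eta_BTE = (87 / 432.2290) * 100 = 20.13%


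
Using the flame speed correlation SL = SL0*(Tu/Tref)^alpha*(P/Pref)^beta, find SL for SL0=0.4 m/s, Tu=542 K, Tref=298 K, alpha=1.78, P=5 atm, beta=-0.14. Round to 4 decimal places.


SL = SL0 * (Tu/Tref)^alpha * (P/Pref)^beta
T ratio = 542/298 = 1.81879195
(T ratio)^alpha = 1.81879195^1.78 = 2.900105
(P/Pref)^beta = 5^(-0.14) = 0.798260
SL = 0.4 * 2.900105 * 0.798260 = 0.9260 m/s


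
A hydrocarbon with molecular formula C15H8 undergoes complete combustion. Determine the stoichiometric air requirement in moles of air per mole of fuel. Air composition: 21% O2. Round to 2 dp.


Balanced combustion: C15H8 + 17 O2 -> 15 CO2 + 4 H2O
O2 needed = C + H/4 = 15 + 8/4 = 17.00 moles
Air moles = O2 / 0.21 = 17.00 / 0.21 = 80.95 moles air


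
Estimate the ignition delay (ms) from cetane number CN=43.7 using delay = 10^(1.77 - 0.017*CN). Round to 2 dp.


delay = 10^(1.77 - 0.017*CN)
Exponent = 1.77 - 0.017*43.7 = 1.0271
delay = 10^1.0271 = 10.64 ms


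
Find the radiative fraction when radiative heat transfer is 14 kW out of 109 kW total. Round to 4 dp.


f_rad = Q_rad / Q_total
f_rad = 14 / 109 = 0.1284


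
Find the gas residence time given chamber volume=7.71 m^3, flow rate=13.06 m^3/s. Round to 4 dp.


tau = V / Q_flow
tau = 7.71 / 13.06 = 0.5904 s


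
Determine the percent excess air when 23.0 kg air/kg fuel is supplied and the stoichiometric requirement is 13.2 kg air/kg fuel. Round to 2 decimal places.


Excess air = actual - stoichiometric = 23.0 - 13.2 = 9.80 kg/kg fuel
Excess air % = (excess / stoich) * 100 = (9.80 / 13.2) * 100 = 74.24%


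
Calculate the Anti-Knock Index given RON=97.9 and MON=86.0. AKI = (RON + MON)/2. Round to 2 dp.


AKI = (RON + MON) / 2
AKI = (97.9 + 86.0) / 2
AKI = 183.9 / 2 = 91.95


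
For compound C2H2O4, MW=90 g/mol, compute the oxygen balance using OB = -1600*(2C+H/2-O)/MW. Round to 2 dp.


OB = -1600 * (2C + H/2 - O) / MW
Inner = 2*2 + 2/2 - 4 = 1.00
OB = -1600 * 1.00 / 90 = -17.78%


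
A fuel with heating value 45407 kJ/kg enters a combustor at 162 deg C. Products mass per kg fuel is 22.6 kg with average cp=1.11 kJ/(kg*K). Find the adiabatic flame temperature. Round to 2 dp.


T_ad = T_in + Hc / (m_p * cp)
Denominator = 22.6 * 1.11 = 25.0860
Temperature rise = 45407 / 25.0860 = 1810.05 K
T_ad = 162 + 1810.05 = 1972.05 deg C


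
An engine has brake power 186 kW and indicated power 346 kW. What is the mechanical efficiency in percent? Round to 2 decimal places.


eta_mech = (BP / IP) * 100
Ratio = 186 / 346 = 0.5376
eta_mech = 0.5376 * 100 = 53.76%


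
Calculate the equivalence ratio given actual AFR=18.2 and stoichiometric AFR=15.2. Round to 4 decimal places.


phi = AFR_stoich / AFR_actual
phi = 15.2 / 18.2 = 0.8352


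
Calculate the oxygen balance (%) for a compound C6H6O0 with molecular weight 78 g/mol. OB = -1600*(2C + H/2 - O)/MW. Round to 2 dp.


OB = -1600 * (2C + H/2 - O) / MW
Inner = 2*6 + 6/2 - 0 = 15.00
OB = -1600 * 15.00 / 78 = -307.69%


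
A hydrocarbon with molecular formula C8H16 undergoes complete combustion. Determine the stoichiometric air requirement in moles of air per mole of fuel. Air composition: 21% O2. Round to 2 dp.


Balanced combustion: C8H16 + 12 O2 -> 8 CO2 + 8 H2O
O2 needed = C + H/4 = 8 + 16/4 = 12.00 moles
Air moles = O2 / 0.21 = 12.00 / 0.21 = 57.14 moles air


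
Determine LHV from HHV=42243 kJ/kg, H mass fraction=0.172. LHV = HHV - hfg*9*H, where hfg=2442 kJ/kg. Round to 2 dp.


LHV = HHV - hfg * 9 * H
Water correction = 2442 * 9 * 0.172 = 3780.216 kJ/kg
LHV = 42243 - 3780.216 = 38462.78 kJ/kg


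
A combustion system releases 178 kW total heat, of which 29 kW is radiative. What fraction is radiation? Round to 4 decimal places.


f_rad = Q_rad / Q_total
f_rad = 29 / 178 = 0.1629


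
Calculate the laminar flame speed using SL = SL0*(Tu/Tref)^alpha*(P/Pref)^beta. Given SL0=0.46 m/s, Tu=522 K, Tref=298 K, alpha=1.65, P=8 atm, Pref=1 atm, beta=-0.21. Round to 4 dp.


SL = SL0 * (Tu/Tref)^alpha * (P/Pref)^beta
T ratio = 522/298 = 1.75167785
(T ratio)^alpha = 1.75167785^1.65 = 2.521735
(P/Pref)^beta = 8^(-0.21) = 0.646176
SL = 0.46 * 2.521735 * 0.646176 = 0.7496 m/s


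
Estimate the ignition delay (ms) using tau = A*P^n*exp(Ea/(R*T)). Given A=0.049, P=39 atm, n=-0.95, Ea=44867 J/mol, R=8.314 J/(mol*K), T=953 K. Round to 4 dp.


tau = A * P^n * exp(Ea/(R*T))
P^n = 39^(-0.95) = 0.03079560
Ea/(R*T) = 44867/(8.314*953) = 5.662707
exp(Ea/(R*T)) = 287.927082
tau = 0.049 * 0.03079560 * 287.927082 = 0.4345 ms


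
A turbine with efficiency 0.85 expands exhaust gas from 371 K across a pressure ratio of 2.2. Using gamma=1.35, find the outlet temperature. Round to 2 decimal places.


T_out = T_in * (1 - eta * (1 - PR^(-(gamma-1)/gamma)))
Exponent = -(1.35-1)/1.35 = -0.25925926
PR^exp = 2.2^(-0.25925926) = 0.81512413
Factor = 1 - 0.85*(1 - 0.81512413) = 0.84285551
T_out = 371 * 0.84285551 = 312.70 K


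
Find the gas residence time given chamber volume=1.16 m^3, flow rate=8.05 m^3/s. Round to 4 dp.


tau = V / Q_flow
tau = 1.16 / 8.05 = 0.1441 s


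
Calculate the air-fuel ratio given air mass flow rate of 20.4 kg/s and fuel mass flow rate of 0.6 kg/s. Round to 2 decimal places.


AFR = m_air / m_fuel
AFR = 20.4 / 0.6 = 34.00


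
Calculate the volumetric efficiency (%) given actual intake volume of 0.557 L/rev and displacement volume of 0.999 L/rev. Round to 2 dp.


eta_v = (V_actual / V_disp) * 100
Ratio = 0.557 / 0.999 = 0.5576
eta_v = 0.5576 * 100 = 55.76%


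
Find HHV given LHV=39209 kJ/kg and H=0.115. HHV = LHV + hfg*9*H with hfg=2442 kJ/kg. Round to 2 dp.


HHV = LHV + hfg * 9 * H
Water addition = 2442 * 9 * 0.115 = 2527.470 kJ/kg
HHV = 39209 + 2527.470 = 41736.47 kJ/kg


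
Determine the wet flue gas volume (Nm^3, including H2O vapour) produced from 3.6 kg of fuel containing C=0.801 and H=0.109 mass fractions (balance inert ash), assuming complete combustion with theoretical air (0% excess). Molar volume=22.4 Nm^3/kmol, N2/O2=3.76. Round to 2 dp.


Per kg fuel: CO2 = (C/12 kmol)*22.4 = (0.801/12)*22.4 = 1.49520 Nm^3
Per kg fuel: H2O = (H/2 kmol)*22.4 = (0.109/2)*22.4 = 1.22080 Nm^3
O2 needed per kg fuel = C/12 + H/4 = 0.801/12 + 0.109/4 = 0.09400000 kmol
Per kg fuel: N2 = O2*3.76*22.4 = 0.09400000*3.76*22.4 = 7.91706 Nm^3
Total per kg = 1.49520 + 1.22080 + 7.91706 = 10.63306 Nm^3
Total = 10.63306 * 3.6 = 38.28 Nm^3


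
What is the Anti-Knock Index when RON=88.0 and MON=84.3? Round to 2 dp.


AKI = (RON + MON) / 2
AKI = (88.0 + 84.3) / 2
AKI = 172.3 / 2 = 86.15


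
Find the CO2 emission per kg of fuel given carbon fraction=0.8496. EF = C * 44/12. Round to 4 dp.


EF = C_frac * (M_CO2 / M_C)
EF = 0.8496 * (44/12)
EF = 0.8496 * 3.666667 = 3.1152 kg_CO2/kg_fuel


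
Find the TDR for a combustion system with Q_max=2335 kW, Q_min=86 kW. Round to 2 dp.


TDR = Q_max / Q_min
TDR = 2335 / 86 = 27.15


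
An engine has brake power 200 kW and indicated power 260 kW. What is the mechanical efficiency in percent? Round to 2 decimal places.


eta_mech = (BP / IP) * 100
Ratio = 200 / 260 = 0.7692
eta_mech = 0.7692 * 100 = 76.92%


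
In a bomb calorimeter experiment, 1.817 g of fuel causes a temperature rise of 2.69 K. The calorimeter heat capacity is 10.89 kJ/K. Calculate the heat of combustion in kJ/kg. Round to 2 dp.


Hc = C_cal * delta_T / m_fuel
Q_released = 10.89 * 2.69 = 29.2941 kJ
m_fuel = 1.817 g = 1.817/1000 kg = 0.001817 kg
Hc = 29.2941 / 0.001817 = 16122.23 kJ/kg


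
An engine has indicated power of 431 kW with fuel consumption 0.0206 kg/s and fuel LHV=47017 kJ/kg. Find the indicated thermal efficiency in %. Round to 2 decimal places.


eta_ith = (IP / (mf * LHV)) * 100
Denominator = 0.0206 * 47017 = 968.5502 kW
eta_ith = (431 / 968.5502) * 100 = 44.50%


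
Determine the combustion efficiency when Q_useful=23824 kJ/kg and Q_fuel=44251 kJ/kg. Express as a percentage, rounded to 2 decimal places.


Efficiency = (Q_useful / Q_fuel) * 100
Efficiency = (23824 / 44251) * 100
Efficiency = 0.5384 * 100 = 53.84%


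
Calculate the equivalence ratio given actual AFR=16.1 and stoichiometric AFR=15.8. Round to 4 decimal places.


phi = AFR_stoich / AFR_actual
phi = 15.8 / 16.1 = 0.9814


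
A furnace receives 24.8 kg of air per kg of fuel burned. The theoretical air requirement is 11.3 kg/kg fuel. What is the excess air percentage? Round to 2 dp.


Excess air = actual - stoichiometric = 24.8 - 11.3 = 13.50 kg/kg fuel
Excess air % = (excess / stoich) * 100 = (13.50 / 11.3) * 100 = 119.47%


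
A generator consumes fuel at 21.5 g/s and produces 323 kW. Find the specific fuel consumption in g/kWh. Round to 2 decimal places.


SFC = (mf / BP) * 3600
Rate = 21.5 / 323 = 0.066563 g/(s*kW)
SFC = 0.066563 * 3600 = 239.63 g/kWh


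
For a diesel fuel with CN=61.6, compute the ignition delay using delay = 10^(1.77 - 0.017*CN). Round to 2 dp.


delay = 10^(1.77 - 0.017*CN)
Exponent = 1.77 - 0.017*61.6 = 0.7228
delay = 10^0.7228 = 5.28 ms


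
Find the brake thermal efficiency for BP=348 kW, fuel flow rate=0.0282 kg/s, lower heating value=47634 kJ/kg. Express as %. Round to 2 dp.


eta_BTE = (BP / (mf * LHV)) * 100
Denominator = 0.0282 * 47634 = 1343.2788 kW
eta_BTE = (348 / 1343.2788) * 100 = 25.91%


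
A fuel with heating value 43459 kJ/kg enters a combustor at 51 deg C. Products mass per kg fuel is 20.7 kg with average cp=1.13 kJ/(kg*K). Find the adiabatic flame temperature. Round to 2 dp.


T_ad = T_in + Hc / (m_p * cp)
Denominator = 20.7 * 1.13 = 23.3910
Temperature rise = 43459 / 23.3910 = 1857.94 K
T_ad = 51 + 1857.94 = 1908.94 deg C


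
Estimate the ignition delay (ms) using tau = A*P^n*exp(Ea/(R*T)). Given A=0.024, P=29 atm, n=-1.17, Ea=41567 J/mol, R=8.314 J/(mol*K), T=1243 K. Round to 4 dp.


tau = A * P^n * exp(Ea/(R*T))
P^n = 29^(-1.17) = 0.01945335
Ea/(R*T) = 41567/(8.314*1243) = 4.022236
exp(Ea/(R*T)) = 55.825785
tau = 0.024 * 0.01945335 * 55.825785 = 0.0261 ms


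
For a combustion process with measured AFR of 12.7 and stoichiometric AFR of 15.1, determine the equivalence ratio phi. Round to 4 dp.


phi = AFR_stoich / AFR_actual
phi = 15.1 / 12.7 = 1.1890


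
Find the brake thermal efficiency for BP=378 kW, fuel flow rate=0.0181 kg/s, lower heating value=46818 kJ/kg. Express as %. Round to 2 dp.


eta_BTE = (BP / (mf * LHV)) * 100
Denominator = 0.0181 * 46818 = 847.4058 kW
eta_BTE = (378 / 847.4058) * 100 = 44.61%


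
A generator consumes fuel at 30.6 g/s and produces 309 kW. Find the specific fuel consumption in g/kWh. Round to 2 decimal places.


SFC = (mf / BP) * 3600
Rate = 30.6 / 309 = 0.099029 g/(s*kW)
SFC = 0.099029 * 3600 = 356.50 g/kWh


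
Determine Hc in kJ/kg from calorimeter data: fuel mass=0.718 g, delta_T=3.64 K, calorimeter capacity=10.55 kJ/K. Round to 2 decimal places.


Hc = C_cal * delta_T / m_fuel
Q_released = 10.55 * 3.64 = 38.4020 kJ
m_fuel = 0.718 g = 0.718/1000 kg = 0.000718 kg
Hc = 38.4020 / 0.000718 = 53484.68 kJ/kg


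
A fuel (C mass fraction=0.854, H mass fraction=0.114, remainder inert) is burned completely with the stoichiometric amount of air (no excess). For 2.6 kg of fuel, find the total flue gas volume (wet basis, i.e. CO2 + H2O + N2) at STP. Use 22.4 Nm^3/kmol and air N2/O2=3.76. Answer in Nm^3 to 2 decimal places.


Per kg fuel: CO2 = (C/12 kmol)*22.4 = (0.854/12)*22.4 = 1.59413 Nm^3
Per kg fuel: H2O = (H/2 kmol)*22.4 = (0.114/2)*22.4 = 1.27680 Nm^3
O2 needed per kg fuel = C/12 + H/4 = 0.854/12 + 0.114/4 = 0.09966667 kmol
Per kg fuel: N2 = O2*3.76*22.4 = 0.09966667*3.76*22.4 = 8.39433 Nm^3
Total per kg = 1.59413 + 1.27680 + 8.39433 = 11.26526 Nm^3
Total = 11.26526 * 2.6 = 29.29 Nm^3


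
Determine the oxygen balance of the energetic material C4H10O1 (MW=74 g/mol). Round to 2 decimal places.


OB = -1600 * (2C + H/2 - O) / MW
Inner = 2*4 + 10/2 - 1 = 12.00
OB = -1600 * 12.00 / 74 = -259.46%


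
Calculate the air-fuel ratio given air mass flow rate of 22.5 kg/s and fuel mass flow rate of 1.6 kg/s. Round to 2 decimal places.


AFR = m_air / m_fuel
AFR = 22.5 / 1.6 = 14.06


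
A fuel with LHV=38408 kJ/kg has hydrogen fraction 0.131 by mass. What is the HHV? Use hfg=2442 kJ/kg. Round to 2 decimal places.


HHV = LHV + hfg * 9 * H
Water addition = 2442 * 9 * 0.131 = 2879.118 kJ/kg
HHV = 38408 + 2879.118 = 41287.12 kJ/kg


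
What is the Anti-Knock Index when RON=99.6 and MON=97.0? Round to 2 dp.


AKI = (RON + MON) / 2
AKI = (99.6 + 97.0) / 2
AKI = 196.6 / 2 = 98.30


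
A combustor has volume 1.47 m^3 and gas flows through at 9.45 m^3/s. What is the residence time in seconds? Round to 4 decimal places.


tau = V / Q_flow
tau = 1.47 / 9.45 = 0.1556 s


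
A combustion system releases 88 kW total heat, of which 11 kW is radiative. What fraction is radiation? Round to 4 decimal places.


f_rad = Q_rad / Q_total
f_rad = 11 / 88 = 0.1250


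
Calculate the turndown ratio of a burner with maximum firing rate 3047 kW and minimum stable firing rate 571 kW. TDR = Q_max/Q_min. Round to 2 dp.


TDR = Q_max / Q_min
TDR = 3047 / 571 = 5.34


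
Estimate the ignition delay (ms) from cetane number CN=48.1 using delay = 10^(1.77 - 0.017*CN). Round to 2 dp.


delay = 10^(1.77 - 0.017*CN)
Exponent = 1.77 - 0.017*48.1 = 0.9523
delay = 10^0.9523 = 8.96 ms


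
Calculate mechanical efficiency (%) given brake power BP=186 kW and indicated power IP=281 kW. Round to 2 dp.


eta_mech = (BP / IP) * 100
Ratio = 186 / 281 = 0.6619
eta_mech = 0.6619 * 100 = 66.19%


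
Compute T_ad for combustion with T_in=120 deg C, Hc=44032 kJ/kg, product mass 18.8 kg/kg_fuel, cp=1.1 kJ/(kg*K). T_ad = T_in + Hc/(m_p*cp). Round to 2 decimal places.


T_ad = T_in + Hc / (m_p * cp)
Denominator = 18.8 * 1.1 = 20.6800
Temperature rise = 44032 / 20.6800 = 2129.21 K
T_ad = 120 + 2129.21 = 2249.21 deg C


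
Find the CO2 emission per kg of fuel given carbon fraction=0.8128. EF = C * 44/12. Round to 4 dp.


EF = C_frac * (M_CO2 / M_C)
EF = 0.8128 * (44/12)
EF = 0.8128 * 3.666667 = 2.9803 kg_CO2/kg_fuel


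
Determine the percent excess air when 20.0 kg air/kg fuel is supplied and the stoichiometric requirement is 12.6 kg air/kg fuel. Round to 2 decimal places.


Excess air = actual - stoichiometric = 20.0 - 12.6 = 7.40 kg/kg fuel
Excess air % = (excess / stoich) * 100 = (7.40 / 12.6) * 100 = 58.73%


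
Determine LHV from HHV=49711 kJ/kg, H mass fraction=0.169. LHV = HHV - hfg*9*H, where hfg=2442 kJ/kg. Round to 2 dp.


LHV = HHV - hfg * 9 * H
Water correction = 2442 * 9 * 0.169 = 3714.282 kJ/kg
LHV = 49711 - 3714.282 = 45996.72 kJ/kg


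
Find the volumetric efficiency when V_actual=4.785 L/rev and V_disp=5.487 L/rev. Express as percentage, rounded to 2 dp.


eta_v = (V_actual / V_disp) * 100
Ratio = 4.785 / 5.487 = 0.8721
eta_v = 0.8721 * 100 = 87.21%


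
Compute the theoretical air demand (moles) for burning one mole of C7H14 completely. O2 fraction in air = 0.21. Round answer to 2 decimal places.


Balanced combustion: C7H14 + 10.5 O2 -> 7 CO2 + 7 H2O
O2 needed = C + H/4 = 7 + 14/4 = 10.50 moles
Air moles = O2 / 0.21 = 10.50 / 0.21 = 50.00 moles air


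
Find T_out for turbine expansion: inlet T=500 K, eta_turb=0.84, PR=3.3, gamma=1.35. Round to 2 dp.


T_out = T_in * (1 - eta * (1 - PR^(-(gamma-1)/gamma)))
Exponent = -(1.35-1)/1.35 = -0.25925926
PR^exp = 3.3^(-0.25925926) = 0.73378775
Factor = 1 - 0.84*(1 - 0.73378775) = 0.77638171
T_out = 500 * 0.77638171 = 388.19 K


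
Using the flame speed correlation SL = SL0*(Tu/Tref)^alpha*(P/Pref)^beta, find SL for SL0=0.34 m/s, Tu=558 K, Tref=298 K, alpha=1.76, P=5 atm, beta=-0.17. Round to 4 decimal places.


SL = SL0 * (Tu/Tref)^alpha * (P/Pref)^beta
T ratio = 558/298 = 1.87248322
(T ratio)^alpha = 1.87248322^1.76 = 3.016168
(P/Pref)^beta = 5^(-0.17) = 0.760633
SL = 0.34 * 3.016168 * 0.760633 = 0.7800 m/s


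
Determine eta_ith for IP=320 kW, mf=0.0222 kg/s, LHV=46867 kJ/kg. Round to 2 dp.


eta_ith = (IP / (mf * LHV)) * 100
Denominator = 0.0222 * 46867 = 1040.4474 kW
eta_ith = (320 / 1040.4474) * 100 = 30.76%


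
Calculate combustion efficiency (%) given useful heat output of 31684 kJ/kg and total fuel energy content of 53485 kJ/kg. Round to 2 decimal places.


Efficiency = (Q_useful / Q_fuel) * 100
Efficiency = (31684 / 53485) * 100
Efficiency = 0.5924 * 100 = 59.24%
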